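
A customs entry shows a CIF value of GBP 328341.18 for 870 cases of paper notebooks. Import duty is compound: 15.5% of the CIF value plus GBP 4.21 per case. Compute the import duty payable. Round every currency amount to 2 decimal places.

Import duty: GBP 54555.58

Ad valorem component: 328341.18 × 15.5% = 50892.88
Specific component: 870 × 4.21 = 3662.70
Import duty = 50892.88 + 3662.70 = 54555.58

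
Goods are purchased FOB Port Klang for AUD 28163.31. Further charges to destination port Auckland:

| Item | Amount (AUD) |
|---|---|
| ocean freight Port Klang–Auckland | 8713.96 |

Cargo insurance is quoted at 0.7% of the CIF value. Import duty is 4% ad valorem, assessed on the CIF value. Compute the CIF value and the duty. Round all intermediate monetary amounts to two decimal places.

Let C be the CIF value. C = FOB price + freight + 0.7% × C
C − 0.7% × C = 28163.31 + 8713.96
0.993 × C = 36877.27
C = 36877.27 / 0.993 = 37137.23
Insurance premium = 0.7% × 37137.23 = 259.96
Import duty = 37137.23 × 4% = 1485.49

CIF value: AUD 37137.23; import duty: AUD 1485.49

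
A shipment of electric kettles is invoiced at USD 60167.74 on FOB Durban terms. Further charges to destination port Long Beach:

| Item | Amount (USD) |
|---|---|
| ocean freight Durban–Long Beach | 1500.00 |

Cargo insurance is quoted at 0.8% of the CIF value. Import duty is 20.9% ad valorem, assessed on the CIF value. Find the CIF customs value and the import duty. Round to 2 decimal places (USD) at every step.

CIF value: USD 62165.06; import duty: USD 12992.50

Let C be the CIF value. C = FOB price + freight + 0.8% × C
C − 0.8% × C = 60167.74 + 1500.00
0.992 × C = 61667.74
C = 61667.74 / 0.992 = 62165.06
Insurance premium = 0.8% × 62165.06 = 497.32
Import duty = 62165.06 × 20.9% = 12992.50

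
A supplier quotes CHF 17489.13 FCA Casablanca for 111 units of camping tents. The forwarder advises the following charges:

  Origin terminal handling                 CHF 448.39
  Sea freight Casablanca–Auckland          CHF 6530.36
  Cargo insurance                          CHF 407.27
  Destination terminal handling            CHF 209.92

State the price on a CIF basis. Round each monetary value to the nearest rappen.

Not relevant to the conversion: destination terminal — on the buyer under both terms; not part of either seller's price.
From FCA to CIF, the seller additionally bears: origin terminal, freight, insurance.
CIF price = 17489.13 + 448.39 + 6530.36 + 407.27 = 24875.15

CIF price: CHF 24875.15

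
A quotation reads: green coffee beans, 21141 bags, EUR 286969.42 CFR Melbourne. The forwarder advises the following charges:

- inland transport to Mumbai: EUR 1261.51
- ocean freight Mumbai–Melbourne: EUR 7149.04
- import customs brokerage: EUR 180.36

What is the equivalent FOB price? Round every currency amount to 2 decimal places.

Not relevant to the conversion: inland to port — on the seller under both CFR and FOB; already in the CFR price and stays in the FOB price. brokerage — on the buyer under both terms; not part of either seller's price.
From CFR to FOB, the seller no longer bears: freight.
FOB price = 286969.42 − 7149.04 = 279820.38

FOB price: EUR 279820.38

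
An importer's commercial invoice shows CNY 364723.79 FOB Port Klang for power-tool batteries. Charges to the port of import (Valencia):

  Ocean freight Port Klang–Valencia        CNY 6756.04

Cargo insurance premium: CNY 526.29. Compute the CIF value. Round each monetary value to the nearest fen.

CIF = FOB price + freight + insurance
CIF = 364723.79 + 6756.04 + 526.29 = 372006.12

CIF value: CNY 372006.12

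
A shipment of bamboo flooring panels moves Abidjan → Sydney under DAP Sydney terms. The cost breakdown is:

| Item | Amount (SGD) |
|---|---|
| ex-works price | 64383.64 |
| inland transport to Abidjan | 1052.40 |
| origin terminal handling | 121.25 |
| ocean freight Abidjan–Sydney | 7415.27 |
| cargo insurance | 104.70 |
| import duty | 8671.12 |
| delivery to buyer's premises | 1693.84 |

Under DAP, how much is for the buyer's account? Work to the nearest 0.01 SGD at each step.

DAP: the seller bears all costs to the named destination except import duty and clearance.
Seller's account: goods 64383.64 + inland to port 1052.40 + origin terminal 121.25 + freight 7415.27 + insurance 104.70 + delivery 1693.84 = 74771.10
Buyer's account: duty 8671.12 = 8671.12

Buyer's account: SGD 8671.12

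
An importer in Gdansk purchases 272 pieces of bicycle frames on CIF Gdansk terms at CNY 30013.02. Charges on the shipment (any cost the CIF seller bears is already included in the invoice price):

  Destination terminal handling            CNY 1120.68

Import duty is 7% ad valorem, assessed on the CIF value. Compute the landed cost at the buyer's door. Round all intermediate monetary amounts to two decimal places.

CIF: the seller pays costs through ocean freight and marine insurance to the destination port.
The CIF price already equals the CIF value: 30013.02
Import duty = 30013.02 × 7% = 2100.91
Buyer bears: destination terminal 1120.68 + duty 2100.91 = 3221.59
Landed cost = invoice 30013.02 + 3221.59 = 33234.61

Total landed cost: CNY 33234.61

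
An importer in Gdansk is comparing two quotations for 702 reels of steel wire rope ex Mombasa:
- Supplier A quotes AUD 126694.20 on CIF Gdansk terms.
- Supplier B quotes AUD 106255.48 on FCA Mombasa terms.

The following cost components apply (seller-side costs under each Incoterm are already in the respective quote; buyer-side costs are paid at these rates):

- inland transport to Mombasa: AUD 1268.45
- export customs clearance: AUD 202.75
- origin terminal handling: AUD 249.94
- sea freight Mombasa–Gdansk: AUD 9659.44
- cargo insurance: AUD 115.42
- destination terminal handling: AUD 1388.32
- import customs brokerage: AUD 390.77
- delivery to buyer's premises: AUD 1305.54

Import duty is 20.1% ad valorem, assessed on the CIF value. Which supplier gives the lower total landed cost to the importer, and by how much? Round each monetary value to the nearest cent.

Supplier B is cheaper by AUD 12507.11

Supplier A (CIF):
The CIF price already equals the CIF value: 126694.20
Import duty = 126694.20 × 20.1% = 25465.53
Buyer bears (A): 1388.32 + 390.77 + 1305.54 = 3084.63
Landed cost (A) = invoice 126694.20 + 3084.63 + duty 25465.53 = 155244.36
Supplier B (FCA):
CIF value = FCA price + origin terminal + freight + insurance = 106255.48 + 249.94 + 9659.44 + 115.42 = 116280.28
Import duty = 116280.28 × 20.1% = 23372.34
Buyer bears (B): 249.94 + 9659.44 + 115.42 + 1388.32 + 390.77 + 1305.54 = 13109.43
Landed cost (B) = invoice 106255.48 + 13109.43 + duty 23372.34 = 142737.25
Difference = |155244.36 − 142737.25| = 12507.11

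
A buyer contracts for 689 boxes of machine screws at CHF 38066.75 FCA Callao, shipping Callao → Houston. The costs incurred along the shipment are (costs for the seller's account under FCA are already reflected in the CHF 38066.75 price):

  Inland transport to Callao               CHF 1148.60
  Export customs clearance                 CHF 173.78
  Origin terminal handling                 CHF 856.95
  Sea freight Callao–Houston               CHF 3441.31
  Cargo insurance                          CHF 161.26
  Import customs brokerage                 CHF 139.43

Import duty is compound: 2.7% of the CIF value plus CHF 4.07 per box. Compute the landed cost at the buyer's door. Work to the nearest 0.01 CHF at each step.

Total landed cost: CHF 46618.14

FCA: the seller delivers export-cleared goods to the carrier; the buyer bears costs from that point.
Already in the invoice (seller's account under FCA): inland to port, export clearance — exclude.
CIF value = FCA price + origin terminal + freight + insurance = 38066.75 + 856.95 + 3441.31 + 161.26 = 42526.27
Ad valorem component: 42526.27 × 2.7% = 1148.21
Specific component: 689 × 4.07 = 2804.23
Import duty = 1148.21 + 2804.23 = 3952.44
Buyer bears: origin terminal 856.95 + freight 3441.31 + insurance 161.26 + brokerage 139.43 + duty 3952.44 = 8551.39
Landed cost = invoice 38066.75 + 8551.39 = 46618.14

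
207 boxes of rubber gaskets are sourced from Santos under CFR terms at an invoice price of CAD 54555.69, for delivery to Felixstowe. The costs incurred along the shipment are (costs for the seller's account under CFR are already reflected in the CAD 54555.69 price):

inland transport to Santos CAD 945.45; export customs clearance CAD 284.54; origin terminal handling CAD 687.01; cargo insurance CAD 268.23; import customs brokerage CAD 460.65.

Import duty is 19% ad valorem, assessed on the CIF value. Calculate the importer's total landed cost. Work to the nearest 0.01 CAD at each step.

CFR: the seller pays costs through ocean freight to the destination port, but not insurance.
Already in the invoice (seller's account under CFR): inland to port, export clearance, origin terminal — exclude.
CIF value = CFR price + insurance = 54555.69 + 268.23 = 54823.92
Import duty = 54823.92 × 19% = 10416.54
Buyer bears: insurance 268.23 + brokerage 460.65 + duty 10416.54 = 11145.42
Landed cost = invoice 54555.69 + 11145.42 = 65701.11

Total landed cost: CAD 65701.11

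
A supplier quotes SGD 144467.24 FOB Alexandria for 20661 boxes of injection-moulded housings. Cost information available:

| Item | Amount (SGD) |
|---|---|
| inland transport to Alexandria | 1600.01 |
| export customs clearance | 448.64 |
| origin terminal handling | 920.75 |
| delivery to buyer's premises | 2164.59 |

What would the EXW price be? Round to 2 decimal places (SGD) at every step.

Not relevant to the conversion: delivery — on the buyer under both terms; not part of either seller's price.
From FOB to EXW, the seller no longer bears: inland to port, export clearance, origin terminal.
EXW price = 144467.24 − 1600.01 − 448.64 − 920.75 = 141497.84

EXW price: SGD 141497.84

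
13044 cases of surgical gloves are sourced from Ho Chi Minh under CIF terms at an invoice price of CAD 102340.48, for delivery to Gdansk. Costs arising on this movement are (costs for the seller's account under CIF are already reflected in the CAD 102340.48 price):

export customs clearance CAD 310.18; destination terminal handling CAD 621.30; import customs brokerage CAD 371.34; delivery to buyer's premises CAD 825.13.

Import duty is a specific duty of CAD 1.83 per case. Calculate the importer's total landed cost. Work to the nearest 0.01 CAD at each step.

CIF: the seller pays costs through ocean freight and marine insurance to the destination port.
Already in the invoice (seller's account under CIF): export clearance — exclude.
The CIF price already equals the CIF value: 102340.48
Import duty = 13044 × 1.83 = 23870.52
Buyer bears: destination terminal 621.30 + brokerage 371.34 + delivery 825.13 + duty 23870.52 = 25688.29
Landed cost = invoice 102340.48 + 25688.29 = 128028.77

Total landed cost: CAD 128028.77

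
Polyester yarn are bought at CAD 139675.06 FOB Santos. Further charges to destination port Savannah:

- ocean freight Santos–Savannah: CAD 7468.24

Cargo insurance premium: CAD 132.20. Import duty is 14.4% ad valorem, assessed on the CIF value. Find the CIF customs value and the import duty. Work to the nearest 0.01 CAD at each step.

CIF value: CAD 147275.50; import duty: CAD 21207.67

CIF = FOB price + freight + insurance
CIF = 139675.06 + 7468.24 + 132.20 = 147275.50
Import duty = 147275.50 × 14.4% = 21207.67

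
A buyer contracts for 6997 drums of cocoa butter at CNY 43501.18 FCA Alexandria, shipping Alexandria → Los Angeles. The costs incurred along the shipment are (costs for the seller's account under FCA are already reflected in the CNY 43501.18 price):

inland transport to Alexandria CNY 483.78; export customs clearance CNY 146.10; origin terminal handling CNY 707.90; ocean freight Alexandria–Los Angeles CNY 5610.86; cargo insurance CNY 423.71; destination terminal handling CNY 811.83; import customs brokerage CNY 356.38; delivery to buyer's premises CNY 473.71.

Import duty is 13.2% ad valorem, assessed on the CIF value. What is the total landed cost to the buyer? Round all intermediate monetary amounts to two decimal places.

FCA: the seller delivers export-cleared goods to the carrier; the buyer bears costs from that point.
Already in the invoice (seller's account under FCA): inland to port, export clearance — exclude.
CIF value = FCA price + origin terminal + freight + insurance = 43501.18 + 707.90 + 5610.86 + 423.71 = 50243.65
Import duty = 50243.65 × 13.2% = 6632.16
Buyer bears: origin terminal 707.90 + freight 5610.86 + insurance 423.71 + destination terminal 811.83 + brokerage 356.38 + delivery 473.71 + duty 6632.16 = 15016.55
Landed cost = invoice 43501.18 + 15016.55 = 58517.73

Total landed cost: CNY 58517.73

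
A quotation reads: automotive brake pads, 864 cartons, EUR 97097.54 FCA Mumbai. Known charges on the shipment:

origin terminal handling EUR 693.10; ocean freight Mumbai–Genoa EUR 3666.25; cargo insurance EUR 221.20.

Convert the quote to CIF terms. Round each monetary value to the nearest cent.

From FCA to CIF, the seller additionally bears: origin terminal, freight, insurance.
CIF price = 97097.54 + 693.10 + 3666.25 + 221.20 = 101678.09

CIF price: EUR 101678.09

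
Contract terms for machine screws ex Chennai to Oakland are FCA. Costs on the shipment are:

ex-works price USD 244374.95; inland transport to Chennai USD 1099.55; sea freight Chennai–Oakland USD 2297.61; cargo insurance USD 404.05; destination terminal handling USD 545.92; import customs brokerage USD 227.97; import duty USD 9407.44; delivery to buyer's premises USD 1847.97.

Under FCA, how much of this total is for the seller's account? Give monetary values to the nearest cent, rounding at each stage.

FCA: the seller delivers export-cleared goods to the carrier; the buyer bears costs from that point.
Seller's account: goods 244374.95 + inland to port 1099.55 = 245474.50
Buyer's account: freight 2297.61 + insurance 404.05 + destination terminal 545.92 + brokerage 227.97 + duty 9407.44 + delivery 1847.97 = 14730.96

Seller's account: USD 245474.50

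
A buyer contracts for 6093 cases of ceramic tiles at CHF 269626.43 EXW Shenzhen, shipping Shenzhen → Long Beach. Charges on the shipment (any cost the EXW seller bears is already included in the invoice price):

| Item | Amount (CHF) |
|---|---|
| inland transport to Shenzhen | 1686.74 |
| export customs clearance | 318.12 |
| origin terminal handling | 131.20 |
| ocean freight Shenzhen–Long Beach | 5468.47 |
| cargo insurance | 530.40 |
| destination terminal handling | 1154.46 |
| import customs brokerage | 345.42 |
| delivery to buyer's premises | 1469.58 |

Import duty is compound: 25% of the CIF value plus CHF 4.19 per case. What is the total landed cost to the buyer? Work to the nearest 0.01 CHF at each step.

Total landed cost: CHF 375700.83

EXW: the seller makes goods available at their premises; the buyer bears all onward costs.
CIF value = EXW price + inland to port + export clearance + origin terminal + freight + insurance = 269626.43 + 1686.74 + 318.12 + 131.20 + 5468.47 + 530.40 = 277761.36
Ad valorem component: 277761.36 × 25% = 69440.34
Specific component: 6093 × 4.19 = 25529.67
Import duty = 69440.34 + 25529.67 = 94970.01
Buyer bears: inland to port 1686.74 + export clearance 318.12 + origin terminal 131.20 + freight 5468.47 + insurance 530.40 + destination terminal 1154.46 + brokerage 345.42 + delivery 1469.58 + duty 94970.01 = 106074.40
Landed cost = invoice 269626.43 + 106074.40 = 375700.83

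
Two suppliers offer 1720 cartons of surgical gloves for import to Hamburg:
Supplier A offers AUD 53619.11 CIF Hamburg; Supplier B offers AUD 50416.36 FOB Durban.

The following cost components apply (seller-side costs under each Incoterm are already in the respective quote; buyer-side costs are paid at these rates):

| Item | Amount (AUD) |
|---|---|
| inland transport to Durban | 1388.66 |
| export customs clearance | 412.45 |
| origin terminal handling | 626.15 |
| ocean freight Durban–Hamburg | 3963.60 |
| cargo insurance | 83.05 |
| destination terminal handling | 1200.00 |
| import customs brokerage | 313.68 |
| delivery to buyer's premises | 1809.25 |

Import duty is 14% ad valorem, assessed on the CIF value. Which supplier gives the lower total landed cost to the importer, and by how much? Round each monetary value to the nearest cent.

Supplier A is cheaper by AUD 962.04

Supplier A (CIF):
The CIF price already equals the CIF value: 53619.11
Import duty = 53619.11 × 14% = 7506.68
Buyer bears (A): 1200.00 + 313.68 + 1809.25 = 3322.93
Landed cost (A) = invoice 53619.11 + 3322.93 + duty 7506.68 = 64448.72
Supplier B (FOB):
CIF value = FOB price + freight + insurance = 50416.36 + 3963.60 + 83.05 = 54463.01
Import duty = 54463.01 × 14% = 7624.82
Buyer bears (B): 3963.60 + 83.05 + 1200.00 + 313.68 + 1809.25 = 7369.58
Landed cost (B) = invoice 50416.36 + 7369.58 + duty 7624.82 = 65410.76
Difference = |64448.72 − 65410.76| = 962.04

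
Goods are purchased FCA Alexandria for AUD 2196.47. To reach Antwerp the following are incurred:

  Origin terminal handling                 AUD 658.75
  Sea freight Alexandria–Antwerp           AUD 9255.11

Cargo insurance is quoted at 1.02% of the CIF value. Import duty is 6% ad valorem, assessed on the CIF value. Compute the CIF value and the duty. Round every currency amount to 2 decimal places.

Let C be the CIF value. C = FCA price + pre-shipment costs + freight + 1.02% × C
C − 1.02% × C = 2196.47 + 658.75 + 9255.11
0.9898 × C = 12110.33
C = 12110.33 / 0.9898 = 12235.13
Insurance premium = 1.02% × 12235.13 = 124.80
Import duty = 12235.13 × 6% = 734.11

CIF value: AUD 12235.13; import duty: AUD 734.11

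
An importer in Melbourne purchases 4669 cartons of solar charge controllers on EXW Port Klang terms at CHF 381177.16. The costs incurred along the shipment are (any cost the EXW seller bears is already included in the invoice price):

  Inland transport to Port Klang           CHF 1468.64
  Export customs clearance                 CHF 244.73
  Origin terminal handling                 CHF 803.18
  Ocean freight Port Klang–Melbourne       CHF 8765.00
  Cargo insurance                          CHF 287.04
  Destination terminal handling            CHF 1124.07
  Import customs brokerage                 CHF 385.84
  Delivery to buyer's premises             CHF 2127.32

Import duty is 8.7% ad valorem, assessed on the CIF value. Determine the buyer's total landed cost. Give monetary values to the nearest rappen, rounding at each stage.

Total landed cost: CHF 430551.86

EXW: the seller makes goods available at their premises; the buyer bears all onward costs.
CIF value = EXW price + inland to port + export clearance + origin terminal + freight + insurance = 381177.16 + 1468.64 + 244.73 + 803.18 + 8765.00 + 287.04 = 392745.75
Import duty = 392745.75 × 8.7% = 34168.88
Buyer bears: inland to port 1468.64 + export clearance 244.73 + origin terminal 803.18 + freight 8765.00 + insurance 287.04 + destination terminal 1124.07 + brokerage 385.84 + delivery 2127.32 + duty 34168.88 = 49374.70
Landed cost = invoice 381177.16 + 49374.70 = 430551.86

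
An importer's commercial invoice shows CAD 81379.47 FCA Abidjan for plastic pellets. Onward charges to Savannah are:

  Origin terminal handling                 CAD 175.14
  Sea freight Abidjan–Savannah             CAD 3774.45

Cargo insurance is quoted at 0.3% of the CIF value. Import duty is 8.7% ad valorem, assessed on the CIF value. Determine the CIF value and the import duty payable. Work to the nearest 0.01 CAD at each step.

CIF value: CAD 85585.82; import duty: CAD 7445.97

Let C be the CIF value. C = FCA price + pre-shipment costs + freight + 0.3% × C
C − 0.3% × C = 81379.47 + 175.14 + 3774.45
0.997 × C = 85329.06
C = 85329.06 / 0.997 = 85585.82
Insurance premium = 0.3% × 85585.82 = 256.76
Import duty = 85585.82 × 8.7% = 7445.97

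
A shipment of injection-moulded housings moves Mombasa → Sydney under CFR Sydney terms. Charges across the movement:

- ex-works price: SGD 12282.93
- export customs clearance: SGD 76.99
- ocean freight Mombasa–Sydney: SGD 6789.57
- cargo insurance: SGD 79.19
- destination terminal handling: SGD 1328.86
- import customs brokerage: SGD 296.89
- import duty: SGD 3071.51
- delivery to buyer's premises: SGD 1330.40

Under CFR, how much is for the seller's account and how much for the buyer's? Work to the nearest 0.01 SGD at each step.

Seller: SGD 19149.49; buyer: SGD 6106.85

CFR: the seller pays costs through ocean freight to the destination port, but not insurance.
Seller's account: goods 12282.93 + export clearance 76.99 + freight 6789.57 = 19149.49
Buyer's account: insurance 79.19 + destination terminal 1328.86 + brokerage 296.89 + duty 3071.51 + delivery 1330.40 = 6106.85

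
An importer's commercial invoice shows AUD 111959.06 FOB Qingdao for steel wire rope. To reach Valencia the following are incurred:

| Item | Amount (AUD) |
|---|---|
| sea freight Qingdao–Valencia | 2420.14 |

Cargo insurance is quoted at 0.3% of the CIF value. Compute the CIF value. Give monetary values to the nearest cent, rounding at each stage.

CIF value: AUD 114723.37

Let C be the CIF value. C = FOB price + freight + 0.3% × C
C − 0.3% × C = 111959.06 + 2420.14
0.997 × C = 114379.20
C = 114379.20 / 0.997 = 114723.37
Insurance premium = 0.3% × 114723.37 = 344.17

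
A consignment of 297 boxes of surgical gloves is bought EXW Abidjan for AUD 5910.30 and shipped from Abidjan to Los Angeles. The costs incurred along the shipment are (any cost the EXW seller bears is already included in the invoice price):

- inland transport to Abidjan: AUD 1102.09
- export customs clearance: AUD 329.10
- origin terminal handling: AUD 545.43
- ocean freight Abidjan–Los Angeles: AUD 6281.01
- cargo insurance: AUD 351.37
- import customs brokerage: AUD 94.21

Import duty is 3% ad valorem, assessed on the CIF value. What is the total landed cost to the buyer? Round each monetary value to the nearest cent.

Total landed cost: AUD 15049.09

EXW: the seller makes goods available at their premises; the buyer bears all onward costs.
CIF value = EXW price + inland to port + export clearance + origin terminal + freight + insurance = 5910.30 + 1102.09 + 329.10 + 545.43 + 6281.01 + 351.37 = 14519.30
Import duty = 14519.30 × 3% = 435.58
Buyer bears: inland to port 1102.09 + export clearance 329.10 + origin terminal 545.43 + freight 6281.01 + insurance 351.37 + brokerage 94.21 + duty 435.58 = 9138.79
Landed cost = invoice 5910.30 + 9138.79 = 15049.09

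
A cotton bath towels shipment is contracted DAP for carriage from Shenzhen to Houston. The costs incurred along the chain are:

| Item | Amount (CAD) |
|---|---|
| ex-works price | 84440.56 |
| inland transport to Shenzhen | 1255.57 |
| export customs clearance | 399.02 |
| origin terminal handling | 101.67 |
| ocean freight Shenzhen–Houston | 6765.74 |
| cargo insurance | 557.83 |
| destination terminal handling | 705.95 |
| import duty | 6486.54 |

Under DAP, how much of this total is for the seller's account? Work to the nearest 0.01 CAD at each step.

Seller's account: CAD 94226.34

DAP: the seller bears all costs to the named destination except import duty and clearance.
Seller's account: goods 84440.56 + inland to port 1255.57 + export clearance 399.02 + origin terminal 101.67 + freight 6765.74 + insurance 557.83 + destination terminal 705.95 = 94226.34
Buyer's account: duty 6486.54 = 6486.54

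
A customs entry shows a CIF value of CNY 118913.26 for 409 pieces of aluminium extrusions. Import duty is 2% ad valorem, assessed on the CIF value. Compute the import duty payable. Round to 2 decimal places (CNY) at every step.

Import duty: CNY 2378.27

Import duty = 118913.26 × 2% = 2378.27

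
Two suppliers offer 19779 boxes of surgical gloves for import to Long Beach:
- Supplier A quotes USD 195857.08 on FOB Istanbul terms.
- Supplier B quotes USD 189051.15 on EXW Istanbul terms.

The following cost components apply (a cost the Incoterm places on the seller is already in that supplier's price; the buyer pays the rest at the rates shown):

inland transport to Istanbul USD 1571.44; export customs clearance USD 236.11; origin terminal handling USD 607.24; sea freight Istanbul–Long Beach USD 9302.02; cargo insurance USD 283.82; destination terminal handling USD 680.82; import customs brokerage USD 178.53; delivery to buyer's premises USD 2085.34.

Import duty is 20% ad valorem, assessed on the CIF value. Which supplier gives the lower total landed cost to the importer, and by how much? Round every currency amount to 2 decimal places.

Supplier A (FOB):
CIF value = FOB price + freight + insurance = 195857.08 + 9302.02 + 283.82 = 205442.92
Import duty = 205442.92 × 20% = 41088.58
Buyer bears (A): 9302.02 + 283.82 + 680.82 + 178.53 + 2085.34 = 12530.53
Landed cost (A) = invoice 195857.08 + 12530.53 + duty 41088.58 = 249476.19
Supplier B (EXW):
CIF value = EXW price + inland to port + export clearance + origin terminal + freight + insurance = 189051.15 + 1571.44 + 236.11 + 607.24 + 9302.02 + 283.82 = 201051.78
Import duty = 201051.78 × 20% = 40210.36
Buyer bears (B): 1571.44 + 236.11 + 607.24 + 9302.02 + 283.82 + 680.82 + 178.53 + 2085.34 = 14945.32
Landed cost (B) = invoice 189051.15 + 14945.32 + duty 40210.36 = 244206.83
Difference = |249476.19 − 244206.83| = 5269.36

Supplier B is cheaper by USD 5269.36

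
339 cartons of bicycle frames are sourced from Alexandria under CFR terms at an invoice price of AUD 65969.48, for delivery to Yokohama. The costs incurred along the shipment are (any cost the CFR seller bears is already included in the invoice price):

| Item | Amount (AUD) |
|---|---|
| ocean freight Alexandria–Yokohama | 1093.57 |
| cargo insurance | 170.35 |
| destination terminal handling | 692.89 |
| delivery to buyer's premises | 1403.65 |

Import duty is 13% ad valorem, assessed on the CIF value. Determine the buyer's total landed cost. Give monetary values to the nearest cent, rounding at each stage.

CFR: the seller pays costs through ocean freight to the destination port, but not insurance.
Already in the invoice (seller's account under CFR): freight — exclude.
CIF value = CFR price + insurance = 65969.48 + 170.35 = 66139.83
Import duty = 66139.83 × 13% = 8598.18
Buyer bears: insurance 170.35 + destination terminal 692.89 + delivery 1403.65 + duty 8598.18 = 10865.07
Landed cost = invoice 65969.48 + 10865.07 = 76834.55

Total landed cost: AUD 76834.55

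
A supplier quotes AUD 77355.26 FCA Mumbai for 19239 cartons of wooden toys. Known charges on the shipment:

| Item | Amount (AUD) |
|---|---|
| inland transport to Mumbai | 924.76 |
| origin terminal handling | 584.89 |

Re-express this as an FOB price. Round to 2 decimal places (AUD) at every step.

Not relevant to the conversion: inland to port — on the seller under both FCA and FOB; already in the FCA price and stays in the FOB price.
From FCA to FOB, the seller additionally bears: origin terminal.
FOB price = 77355.26 + 584.89 = 77940.15

FOB price: AUD 77940.15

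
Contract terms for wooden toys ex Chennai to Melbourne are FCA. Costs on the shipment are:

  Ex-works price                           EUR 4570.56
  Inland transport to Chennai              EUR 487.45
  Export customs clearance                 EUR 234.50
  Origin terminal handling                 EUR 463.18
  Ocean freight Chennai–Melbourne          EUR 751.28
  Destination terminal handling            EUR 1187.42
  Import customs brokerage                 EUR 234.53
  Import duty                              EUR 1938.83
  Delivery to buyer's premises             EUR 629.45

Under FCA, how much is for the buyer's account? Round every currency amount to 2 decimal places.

FCA: the seller delivers export-cleared goods to the carrier; the buyer bears costs from that point.
Seller's account: goods 4570.56 + inland to port 487.45 + export clearance 234.50 = 5292.51
Buyer's account: origin terminal 463.18 + freight 751.28 + destination terminal 1187.42 + brokerage 234.53 + duty 1938.83 + delivery 629.45 = 5204.69

Buyer's account: EUR 5204.69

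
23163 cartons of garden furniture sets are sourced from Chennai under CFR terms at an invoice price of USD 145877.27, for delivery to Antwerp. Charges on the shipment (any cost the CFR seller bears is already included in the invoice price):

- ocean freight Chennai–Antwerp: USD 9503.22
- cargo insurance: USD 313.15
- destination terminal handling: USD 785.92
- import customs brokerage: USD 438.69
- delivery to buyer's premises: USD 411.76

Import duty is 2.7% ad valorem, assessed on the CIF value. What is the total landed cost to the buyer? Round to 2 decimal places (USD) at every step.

Total landed cost: USD 151773.93

CFR: the seller pays costs through ocean freight to the destination port, but not insurance.
Already in the invoice (seller's account under CFR): freight — exclude.
CIF value = CFR price + insurance = 145877.27 + 313.15 = 146190.42
Import duty = 146190.42 × 2.7% = 3947.14
Buyer bears: insurance 313.15 + destination terminal 785.92 + brokerage 438.69 + delivery 411.76 + duty 3947.14 = 5896.66
Landed cost = invoice 145877.27 + 5896.66 = 151773.93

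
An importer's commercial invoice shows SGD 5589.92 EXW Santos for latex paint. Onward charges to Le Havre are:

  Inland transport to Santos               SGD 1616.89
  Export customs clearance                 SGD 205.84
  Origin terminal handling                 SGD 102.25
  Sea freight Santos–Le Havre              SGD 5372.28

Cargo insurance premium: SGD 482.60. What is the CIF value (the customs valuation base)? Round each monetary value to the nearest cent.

CIF = EXW price + pre-shipment costs + freight + insurance
CIF = 5589.92 + 1616.89 + 205.84 + 102.25 + 5372.28 + 482.60 = 13369.78

CIF value: SGD 13369.78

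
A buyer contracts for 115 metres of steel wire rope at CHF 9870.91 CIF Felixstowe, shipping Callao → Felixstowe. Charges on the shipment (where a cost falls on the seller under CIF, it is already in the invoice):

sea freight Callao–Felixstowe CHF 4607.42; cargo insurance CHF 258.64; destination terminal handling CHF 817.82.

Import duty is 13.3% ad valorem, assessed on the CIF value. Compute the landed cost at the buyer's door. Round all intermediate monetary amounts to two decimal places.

Total landed cost: CHF 12001.56

CIF: the seller pays costs through ocean freight and marine insurance to the destination port.
Already in the invoice (seller's account under CIF): freight, insurance — exclude.
The CIF price already equals the CIF value: 9870.91
Import duty = 9870.91 × 13.3% = 1312.83
Buyer bears: destination terminal 817.82 + duty 1312.83 = 2130.65
Landed cost = invoice 9870.91 + 2130.65 = 12001.56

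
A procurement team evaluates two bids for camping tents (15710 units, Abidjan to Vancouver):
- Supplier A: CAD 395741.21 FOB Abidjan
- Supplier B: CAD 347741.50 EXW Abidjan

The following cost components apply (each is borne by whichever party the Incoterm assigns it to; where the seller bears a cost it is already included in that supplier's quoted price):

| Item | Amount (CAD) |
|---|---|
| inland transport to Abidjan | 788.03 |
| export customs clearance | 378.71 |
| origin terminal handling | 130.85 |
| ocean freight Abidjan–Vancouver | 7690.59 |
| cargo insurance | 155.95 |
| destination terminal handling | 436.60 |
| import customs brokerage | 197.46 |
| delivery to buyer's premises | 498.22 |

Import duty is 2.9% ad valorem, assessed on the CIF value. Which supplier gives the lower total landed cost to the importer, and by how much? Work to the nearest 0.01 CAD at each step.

Supplier A (FOB):
CIF value = FOB price + freight + insurance = 395741.21 + 7690.59 + 155.95 = 403587.75
Import duty = 403587.75 × 2.9% = 11704.04
Buyer bears (A): 7690.59 + 155.95 + 436.60 + 197.46 + 498.22 = 8978.82
Landed cost (A) = invoice 395741.21 + 8978.82 + duty 11704.04 = 416424.07
Supplier B (EXW):
CIF value = EXW price + inland to port + export clearance + origin terminal + freight + insurance = 347741.50 + 788.03 + 378.71 + 130.85 + 7690.59 + 155.95 = 356885.63
Import duty = 356885.63 × 2.9% = 10349.68
Buyer bears (B): 788.03 + 378.71 + 130.85 + 7690.59 + 155.95 + 436.60 + 197.46 + 498.22 = 10276.41
Landed cost (B) = invoice 347741.50 + 10276.41 + duty 10349.68 = 368367.59
Difference = |416424.07 − 368367.59| = 48056.48

Supplier B is cheaper by CAD 48056.48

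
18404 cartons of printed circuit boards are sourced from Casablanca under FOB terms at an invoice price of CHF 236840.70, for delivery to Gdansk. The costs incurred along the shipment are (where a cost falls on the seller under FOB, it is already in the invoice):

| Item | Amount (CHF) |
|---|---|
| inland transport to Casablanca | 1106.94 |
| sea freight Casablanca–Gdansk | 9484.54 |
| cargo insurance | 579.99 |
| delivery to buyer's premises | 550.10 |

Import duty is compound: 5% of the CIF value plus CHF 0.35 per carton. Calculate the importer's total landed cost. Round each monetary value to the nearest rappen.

Total landed cost: CHF 266241.99

FOB: the seller bears costs until goods are on board at the origin port; the buyer bears freight, insurance and all costs thereafter.
Already in the invoice (seller's account under FOB): inland to port — exclude.
CIF value = FOB price + freight + insurance = 236840.70 + 9484.54 + 579.99 = 246905.23
Ad valorem component: 246905.23 × 5% = 12345.26
Specific component: 18404 × 0.35 = 6441.40
Import duty = 12345.26 + 6441.40 = 18786.66
Buyer bears: freight 9484.54 + insurance 579.99 + delivery 550.10 + duty 18786.66 = 29401.29
Landed cost = invoice 236840.70 + 29401.29 = 266241.99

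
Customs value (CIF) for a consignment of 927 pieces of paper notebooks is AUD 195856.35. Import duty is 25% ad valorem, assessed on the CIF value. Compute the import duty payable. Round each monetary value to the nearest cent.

Import duty: AUD 48964.09

Import duty = 195856.35 × 25% = 48964.09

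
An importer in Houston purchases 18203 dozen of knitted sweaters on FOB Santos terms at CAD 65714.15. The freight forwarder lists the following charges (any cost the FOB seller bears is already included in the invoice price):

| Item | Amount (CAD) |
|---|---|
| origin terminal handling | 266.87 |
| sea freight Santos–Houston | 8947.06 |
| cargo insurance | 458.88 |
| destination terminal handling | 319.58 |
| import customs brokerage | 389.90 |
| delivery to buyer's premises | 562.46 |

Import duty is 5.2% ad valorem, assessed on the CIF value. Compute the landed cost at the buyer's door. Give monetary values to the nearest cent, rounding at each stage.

FOB: the seller bears costs until goods are on board at the origin port; the buyer bears freight, insurance and all costs thereafter.
Already in the invoice (seller's account under FOB): origin terminal — exclude.
CIF value = FOB price + freight + insurance = 65714.15 + 8947.06 + 458.88 = 75120.09
Import duty = 75120.09 × 5.2% = 3906.24
Buyer bears: freight 8947.06 + insurance 458.88 + destination terminal 319.58 + brokerage 389.90 + delivery 562.46 + duty 3906.24 = 14584.12
Landed cost = invoice 65714.15 + 14584.12 = 80298.27

Total landed cost: CAD 80298.27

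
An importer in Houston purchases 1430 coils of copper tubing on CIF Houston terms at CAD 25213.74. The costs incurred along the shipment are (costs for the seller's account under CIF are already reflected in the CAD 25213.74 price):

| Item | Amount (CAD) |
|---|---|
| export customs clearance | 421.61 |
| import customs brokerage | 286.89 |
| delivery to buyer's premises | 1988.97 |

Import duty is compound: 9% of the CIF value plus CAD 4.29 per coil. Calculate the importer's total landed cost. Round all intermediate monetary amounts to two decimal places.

CIF: the seller pays costs through ocean freight and marine insurance to the destination port.
Already in the invoice (seller's account under CIF): export clearance — exclude.
The CIF price already equals the CIF value: 25213.74
Ad valorem component: 25213.74 × 9% = 2269.24
Specific component: 1430 × 4.29 = 6134.70
Import duty = 2269.24 + 6134.70 = 8403.94
Buyer bears: brokerage 286.89 + delivery 1988.97 + duty 8403.94 = 10679.80
Landed cost = invoice 25213.74 + 10679.80 = 35893.54

Total landed cost: CAD 35893.54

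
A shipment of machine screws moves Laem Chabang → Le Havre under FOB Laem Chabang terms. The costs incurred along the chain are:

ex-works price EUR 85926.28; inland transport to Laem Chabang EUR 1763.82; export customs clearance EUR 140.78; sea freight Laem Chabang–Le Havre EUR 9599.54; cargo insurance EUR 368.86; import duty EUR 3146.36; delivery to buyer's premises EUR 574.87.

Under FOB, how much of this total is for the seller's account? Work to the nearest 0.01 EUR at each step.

Seller's account: EUR 87830.88

FOB: the seller bears costs until goods are on board at the origin port; the buyer bears freight, insurance and all costs thereafter.
Seller's account: goods 85926.28 + inland to port 1763.82 + export clearance 140.78 = 87830.88
Buyer's account: freight 9599.54 + insurance 368.86 + duty 3146.36 + delivery 574.87 = 13689.63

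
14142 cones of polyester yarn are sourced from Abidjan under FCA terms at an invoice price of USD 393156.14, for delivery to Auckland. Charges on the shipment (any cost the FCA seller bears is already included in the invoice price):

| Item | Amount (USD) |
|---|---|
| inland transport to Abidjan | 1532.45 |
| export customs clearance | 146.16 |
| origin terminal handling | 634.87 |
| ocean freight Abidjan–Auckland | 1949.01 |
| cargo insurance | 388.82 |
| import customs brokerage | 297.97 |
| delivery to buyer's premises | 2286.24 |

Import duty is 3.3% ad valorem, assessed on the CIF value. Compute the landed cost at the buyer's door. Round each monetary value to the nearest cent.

FCA: the seller delivers export-cleared goods to the carrier; the buyer bears costs from that point.
Already in the invoice (seller's account under FCA): inland to port, export clearance — exclude.
CIF value = FCA price + origin terminal + freight + insurance = 393156.14 + 634.87 + 1949.01 + 388.82 = 396128.84
Import duty = 396128.84 × 3.3% = 13072.25
Buyer bears: origin terminal 634.87 + freight 1949.01 + insurance 388.82 + brokerage 297.97 + delivery 2286.24 + duty 13072.25 = 18629.16
Landed cost = invoice 393156.14 + 18629.16 = 411785.30

Total landed cost: USD 411785.30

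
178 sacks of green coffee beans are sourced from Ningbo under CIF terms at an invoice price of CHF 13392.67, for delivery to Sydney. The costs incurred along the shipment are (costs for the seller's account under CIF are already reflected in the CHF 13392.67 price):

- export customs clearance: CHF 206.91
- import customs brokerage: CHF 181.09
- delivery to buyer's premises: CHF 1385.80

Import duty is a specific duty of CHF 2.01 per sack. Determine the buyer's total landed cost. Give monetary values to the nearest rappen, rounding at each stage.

Total landed cost: CHF 15317.34

CIF: the seller pays costs through ocean freight and marine insurance to the destination port.
Already in the invoice (seller's account under CIF): export clearance — exclude.
The CIF price already equals the CIF value: 13392.67
Import duty = 178 × 2.01 = 357.78
Buyer bears: brokerage 181.09 + delivery 1385.80 + duty 357.78 = 1924.67
Landed cost = invoice 13392.67 + 1924.67 = 15317.34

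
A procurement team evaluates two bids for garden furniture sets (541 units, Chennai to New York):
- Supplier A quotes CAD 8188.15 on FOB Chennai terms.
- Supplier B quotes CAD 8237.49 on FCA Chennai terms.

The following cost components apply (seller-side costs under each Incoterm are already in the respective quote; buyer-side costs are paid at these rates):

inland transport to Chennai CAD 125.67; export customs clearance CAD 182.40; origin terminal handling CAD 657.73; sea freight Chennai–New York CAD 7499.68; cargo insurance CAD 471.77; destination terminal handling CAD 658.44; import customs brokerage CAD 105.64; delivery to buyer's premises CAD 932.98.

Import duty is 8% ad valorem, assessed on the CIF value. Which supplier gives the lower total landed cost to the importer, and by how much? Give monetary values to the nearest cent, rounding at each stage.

Supplier A (FOB):
CIF value = FOB price + freight + insurance = 8188.15 + 7499.68 + 471.77 = 16159.60
Import duty = 16159.60 × 8% = 1292.77
Buyer bears (A): 7499.68 + 471.77 + 658.44 + 105.64 + 932.98 = 9668.51
Landed cost (A) = invoice 8188.15 + 9668.51 + duty 1292.77 = 19149.43
Supplier B (FCA):
CIF value = FCA price + origin terminal + freight + insurance = 8237.49 + 657.73 + 7499.68 + 471.77 = 16866.67
Import duty = 16866.67 × 8% = 1349.33
Buyer bears (B): 657.73 + 7499.68 + 471.77 + 658.44 + 105.64 + 932.98 = 10326.24
Landed cost (B) = invoice 8237.49 + 10326.24 + duty 1349.33 = 19913.06
Difference = |19149.43 − 19913.06| = 763.63

Supplier A is cheaper by CAD 763.63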